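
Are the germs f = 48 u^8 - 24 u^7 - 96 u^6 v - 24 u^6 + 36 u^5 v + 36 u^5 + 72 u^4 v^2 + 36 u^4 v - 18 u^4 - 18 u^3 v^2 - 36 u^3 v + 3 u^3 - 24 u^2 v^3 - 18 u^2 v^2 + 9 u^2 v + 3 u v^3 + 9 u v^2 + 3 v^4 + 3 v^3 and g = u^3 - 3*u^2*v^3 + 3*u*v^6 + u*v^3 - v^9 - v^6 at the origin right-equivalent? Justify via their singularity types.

Yes.

The Hessian of f at 0 has rank 0. Corank 2; j^3 = 3*(u + v)^3 is a perfect cube, so E-series; the 4-jet and mu = 7 give E_7. The Hessian of g at 0 has rank 0. Corank 2; j^3 = u^3 is a perfect cube, so E-series; the 4-jet and mu = 7 give E_7. Both have type E_7, hence right-equivalent.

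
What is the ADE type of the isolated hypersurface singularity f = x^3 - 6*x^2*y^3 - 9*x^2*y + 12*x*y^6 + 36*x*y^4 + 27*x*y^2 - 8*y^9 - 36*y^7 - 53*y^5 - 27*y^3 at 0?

The Hessian of f at 0 has rank 0. Corank 2; j^3 = (x - 3*y)^3 is a perfect cube, so E-series; the 5-jet and mu = 8 give E_8.

E_{8}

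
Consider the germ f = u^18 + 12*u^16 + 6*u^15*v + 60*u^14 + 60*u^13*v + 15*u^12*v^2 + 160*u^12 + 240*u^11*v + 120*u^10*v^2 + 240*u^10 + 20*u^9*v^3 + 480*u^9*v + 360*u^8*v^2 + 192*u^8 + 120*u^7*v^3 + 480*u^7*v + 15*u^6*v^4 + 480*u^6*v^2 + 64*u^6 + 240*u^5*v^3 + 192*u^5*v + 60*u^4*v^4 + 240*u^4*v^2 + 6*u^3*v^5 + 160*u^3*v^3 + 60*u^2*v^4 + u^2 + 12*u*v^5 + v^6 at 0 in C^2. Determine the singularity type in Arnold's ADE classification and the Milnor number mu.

Type A_{5}, Milnor number mu = 5.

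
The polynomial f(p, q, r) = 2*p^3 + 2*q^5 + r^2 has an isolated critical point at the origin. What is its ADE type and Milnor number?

Type E_8, Milnor number mu = 8.

The Hessian of f at 0 has rank 1. Corank 2; j^3 = 2*p^3 is a perfect cube, so E-series; the 5-jet and mu = 8 give E_8.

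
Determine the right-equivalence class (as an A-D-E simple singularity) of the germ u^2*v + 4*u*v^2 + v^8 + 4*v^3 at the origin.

The Hessian of f at 0 has rank 0. Corank 2; j^3 = v*(u + 2*v)^2 has shape L^2 M (L != M), so D-series; mu = 9 gives D_9.

D9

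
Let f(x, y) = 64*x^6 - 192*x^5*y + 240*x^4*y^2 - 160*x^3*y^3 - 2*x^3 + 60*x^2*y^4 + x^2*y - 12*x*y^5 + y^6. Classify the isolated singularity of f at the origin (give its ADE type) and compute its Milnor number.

Type D_7, Milnor number mu = 7.

The Hessian of f at 0 is [[0, 0], [0, 0]] with rank 0, so corank 2. A Groebner basis of the Jacobian ideal J(f) in C{x,y} is {x*y/12 + y^5, x*y^2, x^2 - x*y/2}; counting standard monomials gives mu = 7. Corank 2; j^3 = -x^2*(2*x - y) has shape L^2 M (L != M), so D-series; mu = 7 gives D_7.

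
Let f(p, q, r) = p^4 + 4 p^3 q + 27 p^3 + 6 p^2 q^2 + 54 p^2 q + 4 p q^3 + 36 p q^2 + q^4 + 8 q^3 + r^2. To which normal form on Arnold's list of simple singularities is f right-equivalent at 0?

E_6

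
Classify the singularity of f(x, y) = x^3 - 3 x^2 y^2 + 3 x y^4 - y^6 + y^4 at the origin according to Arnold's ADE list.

The Hessian of f at 0 has rank 0. Corank 2; j^3 = x^3 is a perfect cube, so E-series; the 4-jet and mu = 6 give E_6.

E6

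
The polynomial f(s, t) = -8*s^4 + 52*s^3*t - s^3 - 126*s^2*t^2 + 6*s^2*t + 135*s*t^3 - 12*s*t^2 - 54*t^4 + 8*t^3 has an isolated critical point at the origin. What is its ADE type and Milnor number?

Type E_7, Milnor number mu = 7.

The Hessian of f at 0 has rank 0. Corank 2; j^3 = -(s - 2*t)^3 is a perfect cube, so E-series; the 4-jet and mu = 7 give E_7.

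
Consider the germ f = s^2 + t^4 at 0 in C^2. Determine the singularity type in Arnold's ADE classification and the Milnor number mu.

Type A_3, Milnor number mu = 3.

The Hessian of f at 0 has rank 1. Corank 1: A-series; mu = 3 gives A_3.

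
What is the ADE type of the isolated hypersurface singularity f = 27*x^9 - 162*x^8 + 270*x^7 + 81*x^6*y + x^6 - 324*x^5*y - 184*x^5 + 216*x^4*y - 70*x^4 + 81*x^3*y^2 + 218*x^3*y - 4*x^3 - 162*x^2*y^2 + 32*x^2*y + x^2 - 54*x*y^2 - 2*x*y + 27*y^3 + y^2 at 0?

A2

The Hessian of f at 0 is [[2, -2], [-2, 2]] with rank 1, so corank 1. A Groebner basis of the Jacobian ideal J(f) in C{x,y} is {y^2, x - y}; counting standard monomials gives mu = 2. Corank 1: A-series; mu = 2 gives A_2.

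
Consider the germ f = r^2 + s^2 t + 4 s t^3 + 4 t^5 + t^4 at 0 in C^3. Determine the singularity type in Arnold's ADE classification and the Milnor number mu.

Type D_5, Milnor number mu = 5.

The Hessian of f at 0 is [[0, 0, 0], [0, 0, 0], [0, 0, 2]] with rank 1, so corank 2. A Groebner basis of the Jacobian ideal J(f) in C{s,t,r} is {s*t^2, s*t/2 + t^3, s^2 - 2*s*t, r}; counting standard monomials gives mu = 5. Corank 2; j^3 = s^2*t has shape L^2 M (L != M), so D-series; mu = 5 gives D_5.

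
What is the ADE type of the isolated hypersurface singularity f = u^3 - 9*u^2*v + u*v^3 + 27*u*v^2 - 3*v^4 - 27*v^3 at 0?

E_{7}

The Hessian of f at 0 is [[0, 0], [0, 0]] with rank 0, so corank 2. A Groebner basis of the Jacobian ideal J(f) in C{u,v} is {u^3 - 9*u^2*v - 162*u^2 + 972*u*v - 1458*v^2, 9*u^2 + u*v^2 - 54*u*v + 81*v^2, 3*u^2 - 18*u*v + v^3 + 27*v^2}; counting standard monomials gives mu = 7. Corank 2; j^3 = (u - 3*v)^3 is a perfect cube, so E-series; the 4-jet and mu = 7 give E_7.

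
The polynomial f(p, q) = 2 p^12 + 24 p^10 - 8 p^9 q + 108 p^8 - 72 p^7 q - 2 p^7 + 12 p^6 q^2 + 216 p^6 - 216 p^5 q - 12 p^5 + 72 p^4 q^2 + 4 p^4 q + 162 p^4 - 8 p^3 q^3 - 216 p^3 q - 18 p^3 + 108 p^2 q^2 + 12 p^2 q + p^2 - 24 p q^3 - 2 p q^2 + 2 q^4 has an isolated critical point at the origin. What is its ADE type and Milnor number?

Type A_3, Milnor number mu = 3.

The Hessian of f at 0 has rank 1. Corank 1: A-series; mu = 3 gives A_3.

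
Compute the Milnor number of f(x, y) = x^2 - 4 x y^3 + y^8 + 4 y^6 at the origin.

7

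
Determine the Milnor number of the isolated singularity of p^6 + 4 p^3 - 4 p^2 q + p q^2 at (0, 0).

The Hessian of f at 0 has rank 0. Corank 2; j^3 = p*(2*p - q)^2 has shape L^2 M (L != M), so D-series; mu = 7 gives D_7.

7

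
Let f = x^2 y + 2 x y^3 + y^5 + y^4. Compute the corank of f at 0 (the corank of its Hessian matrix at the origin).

2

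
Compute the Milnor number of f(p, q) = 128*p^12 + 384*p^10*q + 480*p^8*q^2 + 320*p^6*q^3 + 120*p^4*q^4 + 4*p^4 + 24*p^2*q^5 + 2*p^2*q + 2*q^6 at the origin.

7

The Hessian of f at 0 has rank 0. Corank 2; j^3 = 2*p^2*q has shape L^2 M (L != M), so D-series; mu = 7 gives D_7.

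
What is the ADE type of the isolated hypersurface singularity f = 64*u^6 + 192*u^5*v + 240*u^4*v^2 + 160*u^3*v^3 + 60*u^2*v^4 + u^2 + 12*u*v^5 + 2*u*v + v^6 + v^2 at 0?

A_5

The Hessian of f at 0 is [[2, 2], [2, 2]] with rank 1, so corank 1. A Groebner basis of the Jacobian ideal J(f) in C{u,v} is {v^5, u + v}; counting standard monomials gives mu = 5. Corank 1: A-series; mu = 5 gives A_5.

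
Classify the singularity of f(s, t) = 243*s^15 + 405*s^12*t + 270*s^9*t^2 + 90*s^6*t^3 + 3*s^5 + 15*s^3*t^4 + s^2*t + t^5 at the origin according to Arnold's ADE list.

D_6

The Hessian of f at 0 has rank 0. Corank 2; j^3 = s^2*t has shape L^2 M (L != M), so D-series; mu = 6 gives D_6.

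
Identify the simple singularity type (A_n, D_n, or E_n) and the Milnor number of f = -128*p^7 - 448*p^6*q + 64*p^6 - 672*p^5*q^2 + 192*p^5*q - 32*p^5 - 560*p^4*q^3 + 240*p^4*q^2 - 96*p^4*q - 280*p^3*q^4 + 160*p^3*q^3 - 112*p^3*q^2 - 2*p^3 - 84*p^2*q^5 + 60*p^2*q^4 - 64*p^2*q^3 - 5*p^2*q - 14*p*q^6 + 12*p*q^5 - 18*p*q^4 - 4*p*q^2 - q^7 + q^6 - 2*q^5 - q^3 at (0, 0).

Type D_7, Milnor number mu = 7.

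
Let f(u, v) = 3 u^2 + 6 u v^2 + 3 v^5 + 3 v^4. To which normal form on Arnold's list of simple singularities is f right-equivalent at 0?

A4

The Hessian of f at 0 has rank 1. Corank 1: A-series; mu = 4 gives A_4.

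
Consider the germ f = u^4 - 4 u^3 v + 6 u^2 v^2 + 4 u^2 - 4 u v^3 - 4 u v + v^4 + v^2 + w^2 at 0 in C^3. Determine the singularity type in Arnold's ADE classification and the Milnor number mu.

Type A_{3}, Milnor number mu = 3.

The Hessian of f at 0 has rank 2. Corank 1: A-series; mu = 3 gives A_3.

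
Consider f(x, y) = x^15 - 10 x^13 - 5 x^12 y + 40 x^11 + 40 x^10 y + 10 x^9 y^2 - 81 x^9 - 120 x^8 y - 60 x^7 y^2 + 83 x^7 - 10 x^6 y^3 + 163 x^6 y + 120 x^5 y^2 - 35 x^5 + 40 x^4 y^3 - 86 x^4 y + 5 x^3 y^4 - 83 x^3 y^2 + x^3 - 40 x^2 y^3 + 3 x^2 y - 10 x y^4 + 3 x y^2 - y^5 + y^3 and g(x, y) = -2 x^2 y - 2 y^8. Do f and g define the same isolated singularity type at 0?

No.

The Hessian of f at 0 is [[0, 0], [0, 0]] with rank 0, so corank 2. A Groebner basis of the Jacobian ideal J(f) in C{x,y} is {-7*x^2/2 + x*y^3 - 7*x*y - 7*y^2/2, 4*x^2 + 8*x*y + y^4 + 4*y^2, x^3 - 3*x*y^2 - 2*y^3, x^2*y + 2*x*y^2 + y^3}; counting standard monomials gives mu = 8. Corank 2; j^3 = (x + y)^3 is a perfect cube, so E-series; the 5-jet and mu = 8 give E_8. The Hessian of g at 0 is [[0, 0], [0, 0]] with rank 0, so corank 2. A Groebner basis of the Jacobian ideal J(g) in C{x,y} is {x^2/8 + y^7, x^3, x*y}; counting standard monomials gives mu = 9. Corank 2; j^3 = -2*x^2*y has shape L^2 M (L != M), so D-series; mu = 9 gives D_9. f is E_8 but g is D_9, hence not right-equivalent.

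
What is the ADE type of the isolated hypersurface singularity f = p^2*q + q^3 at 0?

D_{4}

The Hessian of f at 0 has rank 0. Corank 2; j^3 = q*(p^2 + q^2) splits into three distinct lines over C (the quadratic factor has nonzero discriminant), so D_4.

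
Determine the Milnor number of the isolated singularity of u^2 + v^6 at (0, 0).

The Hessian of f at 0 has rank 1. Corank 1: A-series; mu = 5 gives A_5.

5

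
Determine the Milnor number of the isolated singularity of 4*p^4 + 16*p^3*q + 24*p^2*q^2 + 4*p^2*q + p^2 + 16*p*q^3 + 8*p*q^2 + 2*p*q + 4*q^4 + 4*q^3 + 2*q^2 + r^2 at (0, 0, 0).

1

The Hessian of f at 0 has rank 3. Corank 0: nondegenerate Morse point, so A_1.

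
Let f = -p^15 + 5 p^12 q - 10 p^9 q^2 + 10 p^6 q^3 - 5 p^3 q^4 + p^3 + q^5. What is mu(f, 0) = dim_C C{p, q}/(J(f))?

8

The Hessian of f at 0 has rank 0. Corank 2; j^3 = p^3 is a perfect cube, so E-series; the 5-jet and mu = 8 give E_8.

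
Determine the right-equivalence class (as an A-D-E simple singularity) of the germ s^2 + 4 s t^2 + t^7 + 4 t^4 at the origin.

A_6

The Hessian of f at 0 has rank 1. Corank 1: A-series; mu = 6 gives A_6.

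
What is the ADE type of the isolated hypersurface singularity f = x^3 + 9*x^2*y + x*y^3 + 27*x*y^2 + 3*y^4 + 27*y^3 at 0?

The Hessian of f at 0 has rank 0. Corank 2; j^3 = (x + 3*y)^3 is a perfect cube, so E-series; the 4-jet and mu = 7 give E_7.

E7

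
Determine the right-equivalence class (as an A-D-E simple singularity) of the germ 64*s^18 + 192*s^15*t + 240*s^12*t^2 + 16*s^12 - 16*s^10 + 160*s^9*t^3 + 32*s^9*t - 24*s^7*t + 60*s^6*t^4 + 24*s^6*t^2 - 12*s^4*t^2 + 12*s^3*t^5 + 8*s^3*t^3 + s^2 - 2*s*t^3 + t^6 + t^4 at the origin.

A3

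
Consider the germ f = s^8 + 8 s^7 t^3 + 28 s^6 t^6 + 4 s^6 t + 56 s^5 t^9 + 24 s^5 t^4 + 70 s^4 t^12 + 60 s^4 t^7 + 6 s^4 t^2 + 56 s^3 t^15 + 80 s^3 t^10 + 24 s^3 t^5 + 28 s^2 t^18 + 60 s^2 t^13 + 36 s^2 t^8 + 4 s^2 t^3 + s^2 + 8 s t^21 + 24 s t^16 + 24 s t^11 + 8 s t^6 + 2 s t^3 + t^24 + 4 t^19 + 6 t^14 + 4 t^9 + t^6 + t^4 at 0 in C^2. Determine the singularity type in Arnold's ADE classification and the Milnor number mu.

The Hessian of f at 0 has rank 1. Corank 1: A-series; mu = 3 gives A_3.

Type A3, Milnor number mu = 3.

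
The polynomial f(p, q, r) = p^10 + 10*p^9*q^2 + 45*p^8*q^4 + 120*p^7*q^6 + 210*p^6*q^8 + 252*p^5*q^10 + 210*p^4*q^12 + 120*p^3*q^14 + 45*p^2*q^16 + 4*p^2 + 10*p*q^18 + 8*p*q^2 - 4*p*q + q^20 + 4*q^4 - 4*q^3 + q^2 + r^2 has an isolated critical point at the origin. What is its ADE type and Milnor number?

The Hessian of f at 0 is [[8, -4, 0], [-4, 2, 0], [0, 0, 2]] with rank 2, so corank 1. A Groebner basis of the Jacobian ideal J(f) in C{p,q,r} is {p^5 + 5*p^4/2 - 15*p^3*q/4 - 35*p^3/16 + 27*p^2*q/16 + 23*p^2/64 - 27*p*q/128 - p/64 + q/128, p^4*q + 2*p^4 - 5*p^3*q/2 - 5*p^3/4 + 15*p^2*q/16 + 3*p^2/16 - 7*p*q/64 - p/128 + q/256, p + q^2 - q/2, r}; counting standard monomials gives mu = 9. Corank 1: A-series; mu = 9 gives A_9.

Type A_9, Milnor number mu = 9.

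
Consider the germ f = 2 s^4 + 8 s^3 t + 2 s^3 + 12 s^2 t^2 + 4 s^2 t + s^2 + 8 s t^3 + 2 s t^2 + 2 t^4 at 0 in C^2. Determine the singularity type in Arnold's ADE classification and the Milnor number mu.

Type A_3, Milnor number mu = 3.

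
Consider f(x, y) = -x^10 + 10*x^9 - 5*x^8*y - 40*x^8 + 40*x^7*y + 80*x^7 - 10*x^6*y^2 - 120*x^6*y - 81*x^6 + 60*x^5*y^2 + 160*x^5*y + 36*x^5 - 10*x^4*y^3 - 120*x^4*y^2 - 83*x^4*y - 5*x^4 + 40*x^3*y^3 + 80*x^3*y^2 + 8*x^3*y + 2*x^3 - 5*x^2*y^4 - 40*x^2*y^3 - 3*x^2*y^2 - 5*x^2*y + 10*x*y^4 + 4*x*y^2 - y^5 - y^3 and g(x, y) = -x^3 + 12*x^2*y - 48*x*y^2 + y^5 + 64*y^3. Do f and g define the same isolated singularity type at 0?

No.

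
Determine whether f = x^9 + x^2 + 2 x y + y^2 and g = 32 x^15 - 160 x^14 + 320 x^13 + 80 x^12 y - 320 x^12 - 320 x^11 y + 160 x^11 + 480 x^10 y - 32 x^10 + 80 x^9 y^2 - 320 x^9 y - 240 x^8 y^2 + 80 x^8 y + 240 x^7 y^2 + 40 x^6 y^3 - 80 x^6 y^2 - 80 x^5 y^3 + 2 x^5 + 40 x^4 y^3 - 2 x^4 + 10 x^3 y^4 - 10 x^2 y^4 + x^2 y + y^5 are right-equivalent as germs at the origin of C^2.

The Hessian of f at 0 is [[2, 2], [2, 2]] with rank 1, so corank 1. A Groebner basis of the Jacobian ideal J(f) in C{x,y} is {y^8, x + y}; counting standard monomials gives mu = 8. Corank 1: A-series; mu = 8 gives A_8. The Hessian of g at 0 is [[0, 0], [0, 0]] with rank 0, so corank 2. A Groebner basis of the Jacobian ideal J(g) in C{x,y} is {x^2/5 + y^4, x^3, x*y}; counting standard monomials gives mu = 6. Corank 2; j^3 = x^2*y has shape L^2 M (L != M), so D-series; mu = 6 gives D_6. f is A_8 but g is D_6, hence not right-equivalent.

No.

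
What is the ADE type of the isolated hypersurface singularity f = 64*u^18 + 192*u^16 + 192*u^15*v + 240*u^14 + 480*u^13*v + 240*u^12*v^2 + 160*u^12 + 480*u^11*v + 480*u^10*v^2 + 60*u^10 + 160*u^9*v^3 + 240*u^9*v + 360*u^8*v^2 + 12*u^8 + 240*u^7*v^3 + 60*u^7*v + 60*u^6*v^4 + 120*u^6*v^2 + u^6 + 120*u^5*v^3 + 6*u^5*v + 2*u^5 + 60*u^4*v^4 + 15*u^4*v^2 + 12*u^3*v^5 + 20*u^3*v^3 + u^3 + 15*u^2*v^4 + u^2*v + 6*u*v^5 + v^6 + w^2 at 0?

D_7

The Hessian of f at 0 is [[0, 0, 0], [0, 0, 0], [0, 0, 2]] with rank 1, so corank 2. A Groebner basis of the Jacobian ideal J(f) in C{u,v,w} is {-u*v/6 + v^5, u*v^2, u^2 + u*v, w}; counting standard monomials gives mu = 7. Corank 2; j^3 = u^2*(u + v) has shape L^2 M (L != M), so D-series; mu = 7 gives D_7.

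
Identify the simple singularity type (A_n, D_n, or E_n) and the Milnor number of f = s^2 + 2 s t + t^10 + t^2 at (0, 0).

The Hessian of f at 0 has rank 1. Corank 1: A-series; mu = 9 gives A_9.

Type A9, Milnor number mu = 9.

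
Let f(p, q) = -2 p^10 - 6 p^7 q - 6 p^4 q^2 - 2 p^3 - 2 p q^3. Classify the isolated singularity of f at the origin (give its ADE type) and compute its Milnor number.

The Hessian of f at 0 has rank 0. Corank 2; j^3 = -2*p^3 is a perfect cube, so E-series; the 4-jet and mu = 7 give E_7.

Type E_{7}, Milnor number mu = 7.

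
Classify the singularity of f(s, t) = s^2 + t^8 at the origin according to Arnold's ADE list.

A7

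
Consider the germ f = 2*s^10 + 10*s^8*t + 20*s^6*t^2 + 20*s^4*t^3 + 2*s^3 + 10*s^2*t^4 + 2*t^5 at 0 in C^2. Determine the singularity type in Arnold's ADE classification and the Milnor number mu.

The Hessian of f at 0 has rank 0. Corank 2; j^3 = 2*s^3 is a perfect cube, so E-series; the 5-jet and mu = 8 give E_8.

Type E_{8}, Milnor number mu = 8.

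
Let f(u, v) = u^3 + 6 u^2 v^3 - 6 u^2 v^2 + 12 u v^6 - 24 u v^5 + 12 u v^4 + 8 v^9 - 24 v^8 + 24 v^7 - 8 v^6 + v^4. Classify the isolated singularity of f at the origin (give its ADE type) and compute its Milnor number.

Type E_6, Milnor number mu = 6.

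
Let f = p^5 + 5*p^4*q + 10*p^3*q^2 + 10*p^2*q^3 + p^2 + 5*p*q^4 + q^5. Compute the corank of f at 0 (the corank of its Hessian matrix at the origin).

1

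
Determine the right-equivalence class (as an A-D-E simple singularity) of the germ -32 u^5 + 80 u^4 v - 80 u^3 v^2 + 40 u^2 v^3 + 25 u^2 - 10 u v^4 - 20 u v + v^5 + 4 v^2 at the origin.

The Hessian of f at 0 is [[50, -20], [-20, 8]] with rank 1, so corank 1. A Groebner basis of the Jacobian ideal J(f) in C{u,v} is {v^4, u - 2*v/5}; counting standard monomials gives mu = 4. Corank 1: A-series; mu = 4 gives A_4.

A_{4}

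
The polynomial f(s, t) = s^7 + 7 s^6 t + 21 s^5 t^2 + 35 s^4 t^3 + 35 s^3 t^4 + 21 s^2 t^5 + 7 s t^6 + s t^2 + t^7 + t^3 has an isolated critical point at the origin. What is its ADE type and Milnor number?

Type D_8, Milnor number mu = 8.

The Hessian of f at 0 is [[0, 0], [0, 0]] with rank 0, so corank 2. A Groebner basis of the Jacobian ideal J(f) in C{s,t} is {s^6 + t^2/7, t^3, s*t + t^2}; counting standard monomials gives mu = 8. Corank 2; j^3 = t^2*(s + t) has shape L^2 M (L != M), so D-series; mu = 8 gives D_8.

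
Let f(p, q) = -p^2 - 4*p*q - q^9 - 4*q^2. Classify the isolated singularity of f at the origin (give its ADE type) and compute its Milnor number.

Type A_8, Milnor number mu = 8.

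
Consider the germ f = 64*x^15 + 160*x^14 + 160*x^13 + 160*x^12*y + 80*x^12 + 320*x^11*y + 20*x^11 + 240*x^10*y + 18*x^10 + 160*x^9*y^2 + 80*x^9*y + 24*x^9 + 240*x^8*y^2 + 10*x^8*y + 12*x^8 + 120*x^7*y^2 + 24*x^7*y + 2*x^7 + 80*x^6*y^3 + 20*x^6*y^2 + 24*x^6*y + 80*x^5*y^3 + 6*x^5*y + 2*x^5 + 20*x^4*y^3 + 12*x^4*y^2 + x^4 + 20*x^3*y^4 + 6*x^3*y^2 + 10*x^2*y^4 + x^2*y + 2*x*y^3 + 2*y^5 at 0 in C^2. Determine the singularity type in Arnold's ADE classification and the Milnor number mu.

Type D6, Milnor number mu = 6.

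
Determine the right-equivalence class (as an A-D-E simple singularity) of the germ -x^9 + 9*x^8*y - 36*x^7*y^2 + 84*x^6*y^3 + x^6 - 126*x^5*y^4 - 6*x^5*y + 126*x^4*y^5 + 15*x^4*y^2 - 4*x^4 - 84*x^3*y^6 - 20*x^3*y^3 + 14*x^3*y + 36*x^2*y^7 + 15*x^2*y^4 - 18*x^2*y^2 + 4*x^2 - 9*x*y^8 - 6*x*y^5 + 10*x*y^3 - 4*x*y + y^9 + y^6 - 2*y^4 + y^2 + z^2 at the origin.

A_8

The Hessian of f at 0 has rank 2. Corank 1: A-series; mu = 8 gives A_8.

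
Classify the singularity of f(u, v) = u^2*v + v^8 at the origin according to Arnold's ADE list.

The Hessian of f at 0 has rank 0. Corank 2; j^3 = u^2*v has shape L^2 M (L != M), so D-series; mu = 9 gives D_9.

D_{9}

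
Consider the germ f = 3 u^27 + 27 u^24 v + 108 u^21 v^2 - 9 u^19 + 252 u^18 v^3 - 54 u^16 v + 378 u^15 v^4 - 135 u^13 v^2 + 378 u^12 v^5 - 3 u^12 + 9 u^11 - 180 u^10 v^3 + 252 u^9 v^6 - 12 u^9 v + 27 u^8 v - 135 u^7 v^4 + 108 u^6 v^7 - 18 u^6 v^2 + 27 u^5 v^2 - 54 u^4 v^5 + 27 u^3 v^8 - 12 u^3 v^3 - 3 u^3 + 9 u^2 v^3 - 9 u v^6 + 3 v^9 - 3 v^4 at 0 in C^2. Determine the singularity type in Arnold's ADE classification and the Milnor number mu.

Type E_6, Milnor number mu = 6.

The Hessian of f at 0 has rank 0. Corank 2; j^3 = -3*u^3 is a perfect cube, so E-series; the 4-jet and mu = 6 give E_6.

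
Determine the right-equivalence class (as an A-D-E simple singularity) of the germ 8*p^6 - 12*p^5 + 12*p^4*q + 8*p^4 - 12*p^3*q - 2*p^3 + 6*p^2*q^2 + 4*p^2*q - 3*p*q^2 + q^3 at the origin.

D4

The Hessian of f at 0 is [[0, 0], [0, 0]] with rank 0, so corank 2. A Groebner basis of the Jacobian ideal J(f) in C{p,q} is {q^3, p^2 - 3*q^2/2, p*q - 3*q^2/2}; counting standard monomials gives mu = 4. Corank 2; j^3 = -(p - q)*(2*p^2 - 2*p*q + q^2) splits into three distinct lines over C (the quadratic factor has nonzero discriminant), so D_4.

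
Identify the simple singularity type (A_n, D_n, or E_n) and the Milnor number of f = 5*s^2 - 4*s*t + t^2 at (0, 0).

The Hessian of f at 0 has rank 2. Corank 0: nondegenerate Morse point, so A_1.

Type A1, Milnor number mu = 1.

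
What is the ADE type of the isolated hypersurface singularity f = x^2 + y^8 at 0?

A7

The Hessian of f at 0 is [[2, 0], [0, 0]] with rank 1, so corank 1. A Groebner basis of the Jacobian ideal J(f) in C{x,y} is {y^7, x}; counting standard monomials gives mu = 7. Corank 1: A-series; mu = 7 gives A_7.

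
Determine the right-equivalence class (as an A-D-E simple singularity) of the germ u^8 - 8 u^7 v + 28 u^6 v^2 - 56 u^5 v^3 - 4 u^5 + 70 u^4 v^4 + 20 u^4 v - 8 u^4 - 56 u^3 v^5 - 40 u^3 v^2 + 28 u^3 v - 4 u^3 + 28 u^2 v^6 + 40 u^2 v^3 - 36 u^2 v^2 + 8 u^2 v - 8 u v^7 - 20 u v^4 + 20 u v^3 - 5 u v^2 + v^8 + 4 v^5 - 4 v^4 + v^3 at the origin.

The Hessian of f at 0 is [[0, 0], [0, 0]] with rank 0, so corank 2. A Groebner basis of the Jacobian ideal J(f) in C{u,v} is {u^2*v^2 + 44*u^2*v - 32*u^2 - 55*u*v^2 + 36*u*v + 35*v^3/2 - 10*v^2, 58*u^2*v - 40*u^2 + u*v^3 - 72*u*v^2 + 46*u*v + 23*v^3 - 13*v^2, 72*u^2*v - 48*u^2 - 88*u*v^2 + 56*u*v + v^4 + 28*v^3 - 16*v^2, u^3 - 3*u^2*v + u^2 + 3*u*v^2 - 3*u*v/2 - v^3 + v^2/2}; counting standard monomials gives mu = 9. Corank 2; j^3 = -(u - v)*(2*u - v)^2 has shape L^2 M (L != M), so D-series; mu = 9 gives D_9.

D_{9}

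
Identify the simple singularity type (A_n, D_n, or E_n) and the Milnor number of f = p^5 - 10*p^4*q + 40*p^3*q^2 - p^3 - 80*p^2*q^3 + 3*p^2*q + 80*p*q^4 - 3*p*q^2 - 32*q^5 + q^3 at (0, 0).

The Hessian of f at 0 has rank 0. Corank 2; j^3 = -(p - q)^3 is a perfect cube, so E-series; the 5-jet and mu = 8 give E_8.

Type E8, Milnor number mu = 8.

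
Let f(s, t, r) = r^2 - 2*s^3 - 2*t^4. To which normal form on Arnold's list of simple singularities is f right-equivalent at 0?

E_6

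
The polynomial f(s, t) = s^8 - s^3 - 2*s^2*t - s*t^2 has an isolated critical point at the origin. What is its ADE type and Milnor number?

Type D_9, Milnor number mu = 9.

The Hessian of f at 0 has rank 0. Corank 2; j^3 = -s*(s + t)^2 has shape L^2 M (L != M), so D-series; mu = 9 gives D_9.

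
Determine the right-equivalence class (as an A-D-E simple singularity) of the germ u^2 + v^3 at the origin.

The Hessian of f at 0 has rank 1. Corank 1: A-series; mu = 2 gives A_2.

A_2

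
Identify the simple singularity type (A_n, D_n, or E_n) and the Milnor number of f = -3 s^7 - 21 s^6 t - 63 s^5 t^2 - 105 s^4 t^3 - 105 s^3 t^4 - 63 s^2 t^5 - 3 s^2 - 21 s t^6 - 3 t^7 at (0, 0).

Type A_6, Milnor number mu = 6.

The Hessian of f at 0 has rank 1. Corank 1: A-series; mu = 6 gives A_6.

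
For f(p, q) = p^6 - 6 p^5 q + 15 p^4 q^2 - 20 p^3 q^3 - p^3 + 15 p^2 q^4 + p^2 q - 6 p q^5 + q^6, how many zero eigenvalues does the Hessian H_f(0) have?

2

Hessian at 0 has rank 0.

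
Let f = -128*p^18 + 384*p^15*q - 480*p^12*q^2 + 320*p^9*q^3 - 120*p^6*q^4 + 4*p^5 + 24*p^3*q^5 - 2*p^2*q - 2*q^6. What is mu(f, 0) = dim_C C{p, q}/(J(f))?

7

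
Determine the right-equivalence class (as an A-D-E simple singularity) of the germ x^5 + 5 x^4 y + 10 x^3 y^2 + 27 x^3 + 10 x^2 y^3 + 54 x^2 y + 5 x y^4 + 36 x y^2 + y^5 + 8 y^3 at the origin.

E_{8}

The Hessian of f at 0 has rank 0. Corank 2; j^3 = (3*x + 2*y)^3 is a perfect cube, so E-series; the 5-jet and mu = 8 give E_8.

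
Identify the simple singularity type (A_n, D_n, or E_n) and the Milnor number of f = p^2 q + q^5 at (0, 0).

Type D6, Milnor number mu = 6.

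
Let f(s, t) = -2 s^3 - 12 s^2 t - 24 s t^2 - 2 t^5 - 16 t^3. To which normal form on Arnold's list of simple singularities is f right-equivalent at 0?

E_8

The Hessian of f at 0 has rank 0. Corank 2; j^3 = -2*(s + 2*t)^3 is a perfect cube, so E-series; the 5-jet and mu = 8 give E_8.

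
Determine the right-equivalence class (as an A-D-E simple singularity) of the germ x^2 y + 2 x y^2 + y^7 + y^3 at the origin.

D_8

The Hessian of f at 0 has rank 0. Corank 2; j^3 = y*(x + y)^2 has shape L^2 M (L != M), so D-series; mu = 8 gives D_8.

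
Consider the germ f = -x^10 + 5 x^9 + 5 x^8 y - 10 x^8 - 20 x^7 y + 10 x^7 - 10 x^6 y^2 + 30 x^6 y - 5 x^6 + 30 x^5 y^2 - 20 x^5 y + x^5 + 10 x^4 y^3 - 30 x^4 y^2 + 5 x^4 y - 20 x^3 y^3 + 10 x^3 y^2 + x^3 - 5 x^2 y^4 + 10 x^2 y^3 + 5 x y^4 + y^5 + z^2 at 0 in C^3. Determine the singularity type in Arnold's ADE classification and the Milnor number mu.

Type E8, Milnor number mu = 8.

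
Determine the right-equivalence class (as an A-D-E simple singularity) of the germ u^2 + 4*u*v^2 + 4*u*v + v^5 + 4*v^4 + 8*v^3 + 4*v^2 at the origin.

A4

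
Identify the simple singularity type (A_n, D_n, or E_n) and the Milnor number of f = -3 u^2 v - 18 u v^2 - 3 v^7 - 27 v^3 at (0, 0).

The Hessian of f at 0 has rank 0. Corank 2; j^3 = -3*v*(u + 3*v)^2 has shape L^2 M (L != M), so D-series; mu = 8 gives D_8.

Type D8, Milnor number mu = 8.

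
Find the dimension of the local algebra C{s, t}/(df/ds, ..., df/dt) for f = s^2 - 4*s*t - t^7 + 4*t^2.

6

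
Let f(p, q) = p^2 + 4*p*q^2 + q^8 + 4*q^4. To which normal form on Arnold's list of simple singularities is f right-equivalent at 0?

A_{7}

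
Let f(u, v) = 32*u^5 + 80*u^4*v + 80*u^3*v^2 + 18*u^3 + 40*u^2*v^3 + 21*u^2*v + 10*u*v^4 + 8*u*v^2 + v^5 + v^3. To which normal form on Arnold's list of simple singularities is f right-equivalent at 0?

The Hessian of f at 0 has rank 0. Corank 2; j^3 = (2*u + v)*(3*u + v)^2 has shape L^2 M (L != M), so D-series; mu = 6 gives D_6.

D6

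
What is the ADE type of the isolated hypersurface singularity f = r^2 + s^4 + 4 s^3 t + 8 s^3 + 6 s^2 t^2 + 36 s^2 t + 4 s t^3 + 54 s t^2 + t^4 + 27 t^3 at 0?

E6

The Hessian of f at 0 has rank 1. Corank 2; j^3 = (2*s + 3*t)^3 is a perfect cube, so E-series; the 4-jet and mu = 6 give E_6.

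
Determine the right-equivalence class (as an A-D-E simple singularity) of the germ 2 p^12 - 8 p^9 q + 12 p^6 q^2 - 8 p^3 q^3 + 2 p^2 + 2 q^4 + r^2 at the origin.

The Hessian of f at 0 has rank 2. Corank 1: A-series; mu = 3 gives A_3.

A_{3}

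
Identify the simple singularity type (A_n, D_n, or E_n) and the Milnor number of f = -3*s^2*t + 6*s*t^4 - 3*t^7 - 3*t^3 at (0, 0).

Type D_{4}, Milnor number mu = 4.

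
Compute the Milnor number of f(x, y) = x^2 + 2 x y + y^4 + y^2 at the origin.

3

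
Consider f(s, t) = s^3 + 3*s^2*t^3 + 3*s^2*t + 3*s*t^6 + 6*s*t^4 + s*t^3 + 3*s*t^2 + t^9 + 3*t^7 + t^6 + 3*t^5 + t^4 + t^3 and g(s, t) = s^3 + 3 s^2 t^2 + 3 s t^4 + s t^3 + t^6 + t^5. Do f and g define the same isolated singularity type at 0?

Yes.

The Hessian of f at 0 is [[0, 0], [0, 0]] with rank 0, so corank 2. A Groebner basis of the Jacobian ideal J(f) in C{s,t} is {s^3 + 3*s^2*t + 6*s^2 + 12*s*t + 6*t^2, -3*s^2 + s*t^2 - 6*s*t - 3*t^2, 3*s^2 + 6*s*t + t^3 + 3*t^2}; counting standard monomials gives mu = 7. Corank 2; j^3 = (s + t)^3 is a perfect cube, so E-series; the 4-jet and mu = 7 give E_7. The Hessian of g at 0 is [[0, 0], [0, 0]] with rank 0, so corank 2. A Groebner basis of the Jacobian ideal J(g) in C{s,t} is {-s^2 + t^4 - t^3/3, s^3, s^2*t + s^2/3 + t^3/9, s^2 + s*t^2 + t^3/3}; counting standard monomials gives mu = 7. Corank 2; j^3 = s^3 is a perfect cube, so E-series; the 4-jet and mu = 7 give E_7. Both have type E_7, hence right-equivalent.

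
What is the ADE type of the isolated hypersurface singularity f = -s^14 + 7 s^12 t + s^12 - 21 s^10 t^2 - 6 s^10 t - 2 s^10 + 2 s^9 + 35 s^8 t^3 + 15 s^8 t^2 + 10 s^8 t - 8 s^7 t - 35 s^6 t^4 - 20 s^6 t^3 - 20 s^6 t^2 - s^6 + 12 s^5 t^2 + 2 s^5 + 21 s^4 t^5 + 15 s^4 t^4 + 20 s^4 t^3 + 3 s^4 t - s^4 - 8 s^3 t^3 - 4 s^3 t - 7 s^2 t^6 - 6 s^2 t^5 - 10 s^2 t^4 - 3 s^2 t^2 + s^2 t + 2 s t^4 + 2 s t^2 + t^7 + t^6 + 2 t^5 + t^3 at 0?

D_7

The Hessian of f at 0 is [[0, 0], [0, 0]] with rank 0, so corank 2. A Groebner basis of the Jacobian ideal J(f) in C{s,t} is {5*s^2/13 + 16*s*t/13 + t^4 - 6*t^3/13 + 11*t^2/13, s^3 - 3*s^2/13 + 6*s*t/13 + t^3/13 + 9*t^2/13, s^2*t + s^2/26 - 15*s*t/26 - 9*t^3/26 - 8*t^2/13, s^2/26 + s*t^2 + 11*s*t/26 + 17*t^3/26 + 5*t^2/13}; counting standard monomials gives mu = 7. Corank 2; j^3 = t*(s + t)^2 has shape L^2 M (L != M), so D-series; mu = 7 gives D_7.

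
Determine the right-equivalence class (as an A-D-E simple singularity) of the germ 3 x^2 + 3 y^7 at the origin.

A6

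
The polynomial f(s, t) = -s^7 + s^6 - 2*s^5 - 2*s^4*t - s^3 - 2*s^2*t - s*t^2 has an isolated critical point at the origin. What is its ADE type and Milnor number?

Type D_{7}, Milnor number mu = 7.

The Hessian of f at 0 has rank 0. Corank 2; j^3 = -s*(s + t)^2 has shape L^2 M (L != M), so D-series; mu = 7 gives D_7.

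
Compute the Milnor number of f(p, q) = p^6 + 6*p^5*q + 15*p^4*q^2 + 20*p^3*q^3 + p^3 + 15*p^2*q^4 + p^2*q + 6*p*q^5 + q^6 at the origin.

7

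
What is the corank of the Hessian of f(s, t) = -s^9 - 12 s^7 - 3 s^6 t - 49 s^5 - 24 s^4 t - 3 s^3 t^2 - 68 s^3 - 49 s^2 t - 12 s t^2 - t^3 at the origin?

2

Hessian at 0 has rank 0.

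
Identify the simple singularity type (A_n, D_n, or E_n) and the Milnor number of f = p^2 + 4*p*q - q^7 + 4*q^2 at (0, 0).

The Hessian of f at 0 is [[2, 4], [4, 8]] with rank 1, so corank 1. A Groebner basis of the Jacobian ideal J(f) in C{p,q} is {q^6, p + 2*q}; counting standard monomials gives mu = 6. Corank 1: A-series; mu = 6 gives A_6.

Type A_{6}, Milnor number mu = 6.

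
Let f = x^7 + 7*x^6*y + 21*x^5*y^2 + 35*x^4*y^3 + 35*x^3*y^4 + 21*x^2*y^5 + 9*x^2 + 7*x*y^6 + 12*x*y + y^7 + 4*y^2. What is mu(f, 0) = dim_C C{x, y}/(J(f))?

6

The Hessian of f at 0 has rank 1. Corank 1: A-series; mu = 6 gives A_6.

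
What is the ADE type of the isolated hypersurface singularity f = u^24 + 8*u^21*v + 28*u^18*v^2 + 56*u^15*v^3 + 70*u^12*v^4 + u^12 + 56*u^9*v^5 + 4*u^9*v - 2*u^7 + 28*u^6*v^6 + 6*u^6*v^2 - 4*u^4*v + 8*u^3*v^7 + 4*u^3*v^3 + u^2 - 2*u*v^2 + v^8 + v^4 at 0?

A_7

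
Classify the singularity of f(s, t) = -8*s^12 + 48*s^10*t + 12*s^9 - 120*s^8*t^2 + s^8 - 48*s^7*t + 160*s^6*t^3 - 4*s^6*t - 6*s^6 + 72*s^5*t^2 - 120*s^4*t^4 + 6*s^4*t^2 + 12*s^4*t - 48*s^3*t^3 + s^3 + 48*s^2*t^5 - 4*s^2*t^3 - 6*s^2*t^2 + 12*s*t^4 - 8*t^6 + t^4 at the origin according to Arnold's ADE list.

E_6

The Hessian of f at 0 is [[0, 0], [0, 0]] with rank 0, so corank 2. A Groebner basis of the Jacobian ideal J(f) in C{s,t} is {s^3, s^2*t, -s^2/4 + s*t^2, t^3}; counting standard monomials gives mu = 6. Corank 2; j^3 = s^3 is a perfect cube, so E-series; the 4-jet and mu = 6 give E_6.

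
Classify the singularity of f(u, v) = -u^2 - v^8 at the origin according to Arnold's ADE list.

A7

The Hessian of f at 0 has rank 1. Corank 1: A-series; mu = 7 gives A_7.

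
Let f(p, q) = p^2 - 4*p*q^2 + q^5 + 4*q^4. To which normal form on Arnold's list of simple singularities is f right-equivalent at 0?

The Hessian of f at 0 has rank 1. Corank 1: A-series; mu = 4 gives A_4.

A_{4}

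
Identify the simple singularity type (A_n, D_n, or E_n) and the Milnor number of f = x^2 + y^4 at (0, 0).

Type A_{3}, Milnor number mu = 3.

The Hessian of f at 0 has rank 1. Corank 1: A-series; mu = 3 gives A_3.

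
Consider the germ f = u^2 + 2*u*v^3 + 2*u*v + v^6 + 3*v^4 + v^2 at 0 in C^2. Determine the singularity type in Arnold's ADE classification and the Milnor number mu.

Type A_3, Milnor number mu = 3.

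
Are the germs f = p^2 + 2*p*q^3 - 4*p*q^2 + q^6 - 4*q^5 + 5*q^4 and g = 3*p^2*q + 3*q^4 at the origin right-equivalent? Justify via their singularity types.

No.

The Hessian of f at 0 is [[2, 0], [0, 0]] with rank 1, so corank 1. A Groebner basis of the Jacobian ideal J(f) in C{p,q} is {p^2, p*q, -p/2 + q^2}; counting standard monomials gives mu = 3. Corank 1: A-series; mu = 3 gives A_3. The Hessian of g at 0 is [[0, 0], [0, 0]] with rank 0, so corank 2. A Groebner basis of the Jacobian ideal J(g) in C{p,q} is {p^3, p^2/4 + q^3, p*q}; counting standard monomials gives mu = 5. Corank 2; j^3 = 3*p^2*q has shape L^2 M (L != M), so D-series; mu = 5 gives D_5. f is A_3 but g is D_5, hence not right-equivalent.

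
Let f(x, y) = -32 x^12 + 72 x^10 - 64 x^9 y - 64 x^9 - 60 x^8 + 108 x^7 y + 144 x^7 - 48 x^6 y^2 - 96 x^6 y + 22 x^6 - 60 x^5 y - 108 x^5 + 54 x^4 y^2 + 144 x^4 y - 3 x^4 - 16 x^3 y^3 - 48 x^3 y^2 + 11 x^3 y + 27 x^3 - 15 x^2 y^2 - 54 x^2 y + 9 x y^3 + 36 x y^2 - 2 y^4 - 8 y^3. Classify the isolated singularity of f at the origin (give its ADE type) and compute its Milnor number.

Type E_7, Milnor number mu = 7.

The Hessian of f at 0 is [[0, 0], [0, 0]] with rank 0, so corank 2. A Groebner basis of the Jacobian ideal J(f) in C{x,y} is {19683*x^2 - 26244*x*y + y^4 + 27*y^3 + 8748*y^2, x^3 - 270*x^2 + 360*x*y - 2*y^3/3 - 120*y^2, x^2*y - 243*x^2 + 324*x*y - 7*y^3/9 - 108*y^2, -162*x^2 + x*y^2 + 216*x*y - 8*y^3/9 - 72*y^2}; counting standard monomials gives mu = 7. Corank 2; j^3 = (3*x - 2*y)^3 is a perfect cube, so E-series; the 4-jet and mu = 7 give E_7.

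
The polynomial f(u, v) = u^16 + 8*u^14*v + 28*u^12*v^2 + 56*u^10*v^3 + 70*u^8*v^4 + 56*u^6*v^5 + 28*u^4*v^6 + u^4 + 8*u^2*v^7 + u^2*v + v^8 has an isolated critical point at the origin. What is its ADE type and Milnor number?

Type D_9, Milnor number mu = 9.

The Hessian of f at 0 has rank 0. Corank 2; j^3 = u^2*v has shape L^2 M (L != M), so D-series; mu = 9 gives D_9.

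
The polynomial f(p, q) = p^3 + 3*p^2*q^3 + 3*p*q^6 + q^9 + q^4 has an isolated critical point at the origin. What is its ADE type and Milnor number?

Type E6, Milnor number mu = 6.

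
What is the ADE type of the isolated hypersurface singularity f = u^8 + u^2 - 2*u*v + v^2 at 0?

The Hessian of f at 0 has rank 1. Corank 1: A-series; mu = 7 gives A_7.

A7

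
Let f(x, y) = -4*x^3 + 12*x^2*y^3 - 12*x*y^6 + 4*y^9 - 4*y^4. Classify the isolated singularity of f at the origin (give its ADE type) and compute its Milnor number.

Type E_6, Milnor number mu = 6.

The Hessian of f at 0 has rank 0. Corank 2; j^3 = -4*x^3 is a perfect cube, so E-series; the 4-jet and mu = 6 give E_6.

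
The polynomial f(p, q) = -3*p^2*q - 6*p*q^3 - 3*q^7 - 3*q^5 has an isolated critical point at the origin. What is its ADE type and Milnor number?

Type D8, Milnor number mu = 8.

The Hessian of f at 0 has rank 0. Corank 2; j^3 = -3*p^2*q has shape L^2 M (L != M), so D-series; mu = 8 gives D_8.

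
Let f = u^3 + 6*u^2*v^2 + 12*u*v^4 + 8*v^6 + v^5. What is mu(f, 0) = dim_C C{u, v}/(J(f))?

8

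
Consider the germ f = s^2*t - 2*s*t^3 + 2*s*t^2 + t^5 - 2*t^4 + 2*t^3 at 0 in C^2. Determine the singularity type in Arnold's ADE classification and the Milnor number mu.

The Hessian of f at 0 has rank 0. Corank 2; j^3 = t*(s^2 + 2*s*t + 2*t^2) splits into three distinct lines over C (the quadratic factor has nonzero discriminant), so D_4.

Type D_4, Milnor number mu = 4.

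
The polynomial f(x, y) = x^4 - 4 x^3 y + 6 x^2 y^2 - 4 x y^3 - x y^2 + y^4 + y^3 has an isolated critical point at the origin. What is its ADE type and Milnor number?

The Hessian of f at 0 is [[0, 0], [0, 0]] with rank 0, so corank 2. A Groebner basis of the Jacobian ideal J(f) in C{x,y} is {x^3 - y^2/4, y^3, x*y - y^2}; counting standard monomials gives mu = 5. Corank 2; j^3 = -y^2*(x - y) has shape L^2 M (L != M), so D-series; mu = 5 gives D_5.

Type D5, Milnor number mu = 5.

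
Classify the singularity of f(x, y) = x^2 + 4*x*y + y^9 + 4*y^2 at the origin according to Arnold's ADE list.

A_8

The Hessian of f at 0 is [[2, 4], [4, 8]] with rank 1, so corank 1. A Groebner basis of the Jacobian ideal J(f) in C{x,y} is {y^8, x + 2*y}; counting standard monomials gives mu = 8. Corank 1: A-series; mu = 8 gives A_8.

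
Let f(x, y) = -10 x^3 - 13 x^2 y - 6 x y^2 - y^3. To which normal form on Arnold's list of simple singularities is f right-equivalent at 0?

D4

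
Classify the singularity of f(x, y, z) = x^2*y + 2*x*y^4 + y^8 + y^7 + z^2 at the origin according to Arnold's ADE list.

The Hessian of f at 0 has rank 1. Corank 2; j^3 = x^2*y has shape L^2 M (L != M), so D-series; mu = 9 gives D_9.

D9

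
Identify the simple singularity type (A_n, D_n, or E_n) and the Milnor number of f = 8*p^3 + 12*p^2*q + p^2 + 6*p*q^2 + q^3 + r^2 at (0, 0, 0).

Type A_2, Milnor number mu = 2.

The Hessian of f at 0 is [[2, 0, 0], [0, 0, 0], [0, 0, 2]] with rank 2, so corank 1. A Groebner basis of the Jacobian ideal J(f) in C{p,q,r} is {q^2, p, r}; counting standard monomials gives mu = 2. Corank 1: A-series; mu = 2 gives A_2.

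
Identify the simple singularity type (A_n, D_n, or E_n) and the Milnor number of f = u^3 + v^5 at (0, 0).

The Hessian of f at 0 has rank 0. Corank 2; j^3 = u^3 is a perfect cube, so E-series; the 5-jet and mu = 8 give E_8.

Type E_{8}, Milnor number mu = 8.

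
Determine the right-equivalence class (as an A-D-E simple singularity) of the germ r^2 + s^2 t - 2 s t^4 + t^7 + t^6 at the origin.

The Hessian of f at 0 is [[0, 0, 0], [0, 0, 0], [0, 0, 2]] with rank 1, so corank 2. A Groebner basis of the Jacobian ideal J(f) in C{s,t,r} is {-s*t + t^4, s^3, s^2*t, s^2/6 + s*t^2, r}; counting standard monomials gives mu = 7. Corank 2; j^3 = s^2*t has shape L^2 M (L != M), so D-series; mu = 7 gives D_7.

D7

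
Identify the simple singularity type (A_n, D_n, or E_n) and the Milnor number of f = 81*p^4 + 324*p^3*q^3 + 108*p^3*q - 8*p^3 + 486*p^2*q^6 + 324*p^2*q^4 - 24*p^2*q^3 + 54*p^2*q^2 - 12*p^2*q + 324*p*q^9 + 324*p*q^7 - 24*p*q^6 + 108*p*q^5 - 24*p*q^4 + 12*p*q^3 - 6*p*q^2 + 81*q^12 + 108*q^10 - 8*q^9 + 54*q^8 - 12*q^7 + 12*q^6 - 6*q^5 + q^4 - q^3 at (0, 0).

The Hessian of f at 0 has rank 0. Corank 2; j^3 = -(2*p + q)^3 is a perfect cube, so E-series; the 4-jet and mu = 6 give E_6.

Type E_6, Milnor number mu = 6.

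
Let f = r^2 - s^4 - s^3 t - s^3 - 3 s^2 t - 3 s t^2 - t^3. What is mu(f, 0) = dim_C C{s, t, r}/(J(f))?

The Hessian of f at 0 has rank 1. Corank 2; j^3 = -(s + t)^3 is a perfect cube, so E-series; the 4-jet and mu = 7 give E_7.

7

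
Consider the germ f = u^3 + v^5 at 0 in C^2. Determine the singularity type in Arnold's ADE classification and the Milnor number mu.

The Hessian of f at 0 is [[0, 0], [0, 0]] with rank 0, so corank 2. A Groebner basis of the Jacobian ideal J(f) in C{u,v} is {v^4, u^2}; counting standard monomials gives mu = 8. Corank 2; j^3 = u^3 is a perfect cube, so E-series; the 5-jet and mu = 8 give E_8.

Type E_{8}, Milnor number mu = 8.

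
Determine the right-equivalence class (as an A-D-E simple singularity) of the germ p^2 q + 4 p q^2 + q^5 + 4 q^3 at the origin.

D_{6}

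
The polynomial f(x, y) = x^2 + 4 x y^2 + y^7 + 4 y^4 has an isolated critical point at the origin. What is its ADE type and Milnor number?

Type A6, Milnor number mu = 6.

The Hessian of f at 0 has rank 1. Corank 1: A-series; mu = 6 gives A_6.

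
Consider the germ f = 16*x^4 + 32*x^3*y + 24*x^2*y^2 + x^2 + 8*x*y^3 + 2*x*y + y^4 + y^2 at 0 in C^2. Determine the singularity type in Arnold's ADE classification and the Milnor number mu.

Type A_{3}, Milnor number mu = 3.

The Hessian of f at 0 has rank 1. Corank 1: A-series; mu = 3 gives A_3.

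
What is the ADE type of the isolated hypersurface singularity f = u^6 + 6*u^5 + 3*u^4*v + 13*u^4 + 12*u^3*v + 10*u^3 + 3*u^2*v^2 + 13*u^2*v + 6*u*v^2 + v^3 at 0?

D4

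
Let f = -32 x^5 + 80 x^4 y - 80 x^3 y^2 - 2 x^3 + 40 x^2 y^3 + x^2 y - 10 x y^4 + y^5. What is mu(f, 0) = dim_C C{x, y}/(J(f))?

The Hessian of f at 0 has rank 0. Corank 2; j^3 = -x^2*(2*x - y) has shape L^2 M (L != M), so D-series; mu = 6 gives D_6.

6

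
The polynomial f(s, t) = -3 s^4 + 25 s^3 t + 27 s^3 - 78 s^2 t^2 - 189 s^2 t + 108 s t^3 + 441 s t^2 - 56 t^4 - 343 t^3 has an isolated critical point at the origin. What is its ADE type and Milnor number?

The Hessian of f at 0 has rank 0. Corank 2; j^3 = (3*s - 7*t)^3 is a perfect cube, so E-series; the 4-jet and mu = 7 give E_7.

Type E_7, Milnor number mu = 7.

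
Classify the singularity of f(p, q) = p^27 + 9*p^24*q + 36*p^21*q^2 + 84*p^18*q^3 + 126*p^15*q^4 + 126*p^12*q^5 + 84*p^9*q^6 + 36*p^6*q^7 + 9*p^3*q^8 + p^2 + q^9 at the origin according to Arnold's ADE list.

A8

The Hessian of f at 0 has rank 1. Corank 1: A-series; mu = 8 gives A_8.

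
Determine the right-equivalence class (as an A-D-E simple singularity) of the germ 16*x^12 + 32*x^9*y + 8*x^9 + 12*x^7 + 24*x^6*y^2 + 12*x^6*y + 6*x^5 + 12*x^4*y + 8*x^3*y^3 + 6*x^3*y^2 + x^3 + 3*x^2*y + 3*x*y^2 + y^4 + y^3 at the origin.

E_6

The Hessian of f at 0 is [[0, 0], [0, 0]] with rank 0, so corank 2. A Groebner basis of the Jacobian ideal J(f) in C{x,y} is {y^3, x^2 + 2*x*y + y^2}; counting standard monomials gives mu = 6. Corank 2; j^3 = (x + y)^3 is a perfect cube, so E-series; the 4-jet and mu = 6 give E_6.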